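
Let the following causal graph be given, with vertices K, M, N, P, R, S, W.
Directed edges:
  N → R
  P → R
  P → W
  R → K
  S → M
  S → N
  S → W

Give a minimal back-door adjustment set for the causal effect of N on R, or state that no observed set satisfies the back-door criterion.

desc(N)\{N}={K,R}; candidates ⊆ {M,P,S,W}.
∅: N⊥R given ∅ in G with N→· removed — back-door holds.

N→R: minimal back-door set ∅.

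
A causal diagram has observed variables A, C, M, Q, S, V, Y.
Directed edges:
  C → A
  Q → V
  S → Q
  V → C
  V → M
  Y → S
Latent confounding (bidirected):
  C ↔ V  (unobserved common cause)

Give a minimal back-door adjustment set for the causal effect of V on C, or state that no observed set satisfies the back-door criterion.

V→C: no observed back-door set.

desc(V)\{V}={A,C,M}; candidates ⊆ {Q,S,Y}.
V↔C: latent back-door arc(s) into V.
size 0: {}; under {} V still reaches {A,C,Q,S,Y} ∋ C.
size 1: {Q}, {S}, {Y}; under {Q} V still reaches {A,C} ∋ C.
size 2: {Q,S}, {Q,Y}, {S,Y}; under {Q,S} V still reaches {A,C} ∋ C.
V↔C cannot be blocked by any observed set — no back-door set.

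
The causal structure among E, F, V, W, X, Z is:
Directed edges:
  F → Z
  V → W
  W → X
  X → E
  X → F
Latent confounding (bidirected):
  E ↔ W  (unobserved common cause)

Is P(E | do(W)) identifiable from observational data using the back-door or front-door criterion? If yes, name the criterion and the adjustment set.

P(E|do(W)): frontdoor, adjust for {X}.

desc(W)\{W}={E,F,X,Z}; candidates ⊆ {V}.
W↔E: latent back-door arc(s) into W.
size 0: {}; under {} W still reaches {E,V} ∋ E.
size 1: {V}; under {V} W still reaches {E} ∋ E.
W↔E cannot be blocked by any observed set — no back-door set.
{X}: (i) intercepts every directed W→E path; (ii) no back-door W→{X}; (iii) {W} blocks every back-door {X}→E. Front-door holds.
P(E|do(W)) = Σ_{X} P(X|W) Σ_{W'} P(E|X,W')P(W').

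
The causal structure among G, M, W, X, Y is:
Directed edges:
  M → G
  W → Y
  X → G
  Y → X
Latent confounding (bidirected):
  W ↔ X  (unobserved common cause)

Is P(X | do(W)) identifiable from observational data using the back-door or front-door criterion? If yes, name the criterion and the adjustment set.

P(X|do(W)): frontdoor, adjust for {Y}.

desc(W)\{W}={G,X,Y}; candidates ⊆ {M}.
W↔X: latent back-door arc(s) into W.
size 0: {}; under {} W still reaches {G,X} ∋ X.
size 1: {M}; under {M} W still reaches {G,X} ∋ X.
W↔X cannot be blocked by any observed set — no back-door set.
{Y}: (i) intercepts every directed W→X path; (ii) no back-door W→{Y}; (iii) {W} blocks every back-door {Y}→X. Front-door holds.
P(X|do(W)) = Σ_{Y} P(Y|W) Σ_{W'} P(X|Y,W')P(W').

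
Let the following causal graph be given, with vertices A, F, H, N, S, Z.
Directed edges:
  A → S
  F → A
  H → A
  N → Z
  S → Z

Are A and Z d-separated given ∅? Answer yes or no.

No — A and Z are d-connected given ∅.

Bayes-Ball from A | ∅ reaches {F,H,S,Z}.
Z ∈ reach(A|∅) ⇒ A ⊥̸ Z | ∅.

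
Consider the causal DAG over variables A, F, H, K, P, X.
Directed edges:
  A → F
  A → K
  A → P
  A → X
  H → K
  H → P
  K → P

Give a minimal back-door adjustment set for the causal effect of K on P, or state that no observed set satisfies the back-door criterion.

desc(K)\{K}={P}; candidates ⊆ {A,F,H,X}.
size 0: {}; under {} K still reaches {A,F,H,P,X} ∋ P.
size 1: {A}, {F}, {H} …(+1); under {A} K still reaches {H,P} ∋ P.
{A,H}: K⊥P given {A,H} in G with K→· removed — back-door holds.

K→P: minimal back-door set {A, H}.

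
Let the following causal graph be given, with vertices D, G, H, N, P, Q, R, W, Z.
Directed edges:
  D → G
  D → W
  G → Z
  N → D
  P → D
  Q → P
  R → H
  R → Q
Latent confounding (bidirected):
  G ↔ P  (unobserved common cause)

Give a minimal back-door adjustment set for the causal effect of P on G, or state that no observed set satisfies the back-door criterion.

desc(P)\{P}={D,G,W,Z}; candidates ⊆ {H,N,Q,R}.
P↔G: latent back-door arc(s) into P.
size 0: {}; under {} P still reaches {G,H,Q,R,Z} ∋ G.
size 1: {H}, {N}, {Q} …(+1); under {H} P still reaches {G,Q,R,Z} ∋ G.
size 2: {H,N}, {H,Q}, {H,R} …(+3); under {H,N} P still reaches {G,Q,R,Z} ∋ G.
P↔G cannot be blocked by any observed set — no back-door set.

P→G: no observed back-door set.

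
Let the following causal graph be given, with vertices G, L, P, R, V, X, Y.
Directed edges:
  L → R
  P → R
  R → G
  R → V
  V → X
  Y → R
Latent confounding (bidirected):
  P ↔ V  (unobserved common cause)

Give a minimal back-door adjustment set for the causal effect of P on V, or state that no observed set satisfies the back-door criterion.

desc(P)\{P}={G,R,V,X}; candidates ⊆ {L,Y}.
P↔V: latent back-door arc(s) into P.
size 0: {}; under {} P still reaches {V,X} ∋ V.
size 1: {L}, {Y}; under {L} P still reaches {V,X} ∋ V.
size 2: {L,Y}; under {L,Y} P still reaches {V,X} ∋ V.
P↔V cannot be blocked by any observed set — no back-door set.

P→V: no observed back-door set.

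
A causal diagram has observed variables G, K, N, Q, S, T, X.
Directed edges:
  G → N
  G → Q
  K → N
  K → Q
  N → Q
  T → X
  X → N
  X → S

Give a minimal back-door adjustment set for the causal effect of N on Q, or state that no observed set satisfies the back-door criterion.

desc(N)\{N}={Q}; candidates ⊆ {G,K,S,T,X}.
size 0: {}; under {} N still reaches {G,K,Q,S,T,X} ∋ Q.
size 1: {G}, {K}, {S} …(+2); under {G} N still reaches {K,Q,S,T,X} ∋ Q.
{G,K}: N⊥Q given {G,K} in G with N→· removed — back-door holds.

N→Q: minimal back-door set {G, K}.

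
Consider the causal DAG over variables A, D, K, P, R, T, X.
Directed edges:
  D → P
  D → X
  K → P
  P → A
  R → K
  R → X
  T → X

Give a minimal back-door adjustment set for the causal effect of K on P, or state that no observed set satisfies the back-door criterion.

desc(K)\{K}={A,P}; candidates ⊆ {D,R,T,X}.
∅: K⊥P given ∅ in G with K→· removed — back-door holds.

K→P: minimal back-door set ∅.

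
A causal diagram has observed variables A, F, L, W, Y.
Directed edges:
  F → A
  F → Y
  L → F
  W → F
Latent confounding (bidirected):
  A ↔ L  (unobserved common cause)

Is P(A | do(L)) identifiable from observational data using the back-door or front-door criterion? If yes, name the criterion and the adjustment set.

desc(L)\{L}={A,F,Y}; candidates ⊆ {W}.
L↔A: latent back-door arc(s) into L.
size 0: {}; under {} L still reaches {A} ∋ A.
size 1: {W}; under {W} L still reaches {A} ∋ A.
L↔A cannot be blocked by any observed set — no back-door set.
{F}: (i) intercepts every directed L→A path; (ii) no back-door L→{F}; (iii) {L} blocks every back-door {F}→A. Front-door holds.
P(A|do(L)) = Σ_{F} P(F|L) Σ_{L'} P(A|F,L')P(L').

P(A|do(L)): frontdoor, adjust for {F}.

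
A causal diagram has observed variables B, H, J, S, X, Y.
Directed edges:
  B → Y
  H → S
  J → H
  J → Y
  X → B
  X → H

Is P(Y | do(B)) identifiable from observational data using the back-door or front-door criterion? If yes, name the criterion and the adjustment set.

desc(B)\{B}={Y}; candidates ⊆ {H,J,S,X}.
∅: B⊥Y given ∅ in G with B→· removed — back-door holds.
P(Y|do(B)) = P(Y|B) — no adjustment needed.

P(Y|do(B)): backdoor, adjust for ∅.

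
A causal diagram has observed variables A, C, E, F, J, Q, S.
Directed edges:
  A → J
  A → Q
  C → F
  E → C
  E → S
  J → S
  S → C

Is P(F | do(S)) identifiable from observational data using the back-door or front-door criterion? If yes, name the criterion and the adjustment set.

P(F|do(S)): backdoor, adjust for {E}.

desc(S)\{S}={C,F}; candidates ⊆ {A,E,J,Q}.
size 0: {}; under {} S still reaches {A,C,E,F,J,Q} ∋ F.
{E}: S⊥F given {E} in G with S→· removed — back-door holds.
P(F|do(S)) = Σ_{E} P(F|S,E)·P(E).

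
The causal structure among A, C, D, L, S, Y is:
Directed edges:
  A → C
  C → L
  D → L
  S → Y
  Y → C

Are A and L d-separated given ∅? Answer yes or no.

Bayes-Ball from A | ∅ reaches {C,L}.
L ∈ reach(A|∅) ⇒ A ⊥̸ L | ∅.

No — A and L are d-connected given ∅.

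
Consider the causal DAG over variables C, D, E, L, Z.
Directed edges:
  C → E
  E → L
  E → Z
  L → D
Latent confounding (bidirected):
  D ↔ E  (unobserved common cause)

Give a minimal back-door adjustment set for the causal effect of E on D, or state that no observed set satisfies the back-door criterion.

E→D: no observed back-door set.

desc(E)\{E}={D,L,Z}; candidates ⊆ {C}.
E↔D: latent back-door arc(s) into E.
size 0: {}; under {} E still reaches {C,D} ∋ D.
size 1: {C}; under {C} E still reaches {D} ∋ D.
E↔D cannot be blocked by any observed set — no back-door set.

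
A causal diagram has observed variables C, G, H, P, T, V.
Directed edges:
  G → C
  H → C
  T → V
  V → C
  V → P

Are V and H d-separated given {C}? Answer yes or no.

Bayes-Ball from V | {C} reaches {G,H,P,T}.
H ∈ reach(V|{C}) ⇒ V ⊥̸ H | {C}.

No — V and H are d-connected given {C}.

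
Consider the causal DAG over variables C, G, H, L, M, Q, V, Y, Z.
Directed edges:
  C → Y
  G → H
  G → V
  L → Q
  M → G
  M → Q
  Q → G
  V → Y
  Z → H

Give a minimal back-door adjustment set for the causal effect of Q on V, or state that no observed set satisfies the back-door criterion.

desc(Q)\{Q}={G,H,V,Y}; candidates ⊆ {C,L,M,Z}.
size 0: {}; under {} Q still reaches {G,H,L,M,V,Y} ∋ V.
{M}: Q⊥V given {M} in G with Q→· removed — back-door holds.

Q→V: minimal back-door set {M}.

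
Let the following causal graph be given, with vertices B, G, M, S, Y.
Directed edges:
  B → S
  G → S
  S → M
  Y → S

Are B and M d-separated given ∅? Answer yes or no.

Bayes-Ball from B | ∅ reaches {M,S}.
M ∈ reach(B|∅) ⇒ B ⊥̸ M | ∅.

No — B and M are d-connected given ∅.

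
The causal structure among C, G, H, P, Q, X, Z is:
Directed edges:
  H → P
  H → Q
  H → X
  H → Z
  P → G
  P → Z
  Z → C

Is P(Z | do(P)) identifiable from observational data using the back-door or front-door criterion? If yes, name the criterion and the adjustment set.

P(Z|do(P)): backdoor, adjust for {H}.

desc(P)\{P}={C,G,Z}; candidates ⊆ {H,Q,X}.
size 0: {}; under {} P still reaches {C,H,Q,X,Z} ∋ Z.
{H}: P⊥Z given {H} in G with P→· removed — back-door holds.
P(Z|do(P)) = Σ_{H} P(Z|P,H)·P(H).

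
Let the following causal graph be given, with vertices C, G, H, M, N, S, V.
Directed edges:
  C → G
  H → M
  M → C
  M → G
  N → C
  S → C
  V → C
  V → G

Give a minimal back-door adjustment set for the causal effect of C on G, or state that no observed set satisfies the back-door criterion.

C→G: minimal back-door set {M, V}.

desc(C)\{C}={G}; candidates ⊆ {H,M,N,S,V}.
size 0: {}; under {} C still reaches {G,H,M,N,S,V} ∋ G.
size 1: {H}, {M}, {N} …(+2); under {H} C still reaches {G,M,N,S,V} ∋ G.
{M,V}: C⊥G given {M,V} in G with C→· removed — back-door holds.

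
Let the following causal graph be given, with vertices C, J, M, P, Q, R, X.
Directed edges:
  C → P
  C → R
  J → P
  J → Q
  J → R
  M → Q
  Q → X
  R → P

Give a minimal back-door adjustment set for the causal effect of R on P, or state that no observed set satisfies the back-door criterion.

R→P: minimal back-door set {C, J}.

desc(R)\{R}={P}; candidates ⊆ {C,J,M,Q,X}.
size 0: {}; under {} R still reaches {C,J,P,Q,X} ∋ P.
size 1: {C}, {J}, {M} …(+2); under {C} R still reaches {J,P,Q,X} ∋ P.
{C,J}: R⊥P given {C,J} in G with R→· removed — back-door holds.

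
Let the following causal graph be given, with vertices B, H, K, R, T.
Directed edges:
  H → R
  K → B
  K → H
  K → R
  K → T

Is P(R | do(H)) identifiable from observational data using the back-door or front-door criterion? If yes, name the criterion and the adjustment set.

P(R|do(H)): backdoor, adjust for {K}.

desc(H)\{H}={R}; candidates ⊆ {B,K,T}.
size 0: {}; under {} H still reaches {B,K,R,T} ∋ R.
{K}: H⊥R given {K} in G with H→· removed — back-door holds.
P(R|do(H)) = Σ_{K} P(R|H,K)·P(K).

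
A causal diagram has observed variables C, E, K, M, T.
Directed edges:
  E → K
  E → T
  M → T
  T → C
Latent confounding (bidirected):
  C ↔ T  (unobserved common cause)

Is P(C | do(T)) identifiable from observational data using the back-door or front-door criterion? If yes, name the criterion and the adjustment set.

desc(T)\{T}={C}; candidates ⊆ {E,K,M}.
T↔C: latent back-door arc(s) into T.
size 0: {}; under {} T still reaches {C,E,K,M} ∋ C.
size 1: {E}, {K}, {M}; under {E} T still reaches {C,M} ∋ C.
size 2: {E,K}, {E,M}, {K,M}; under {E,K} T still reaches {C,M} ∋ C.
T↔C cannot be blocked by any observed set — no back-door set.
No mediator lies on a directed T→…→C path.
Neither criterion identifies P(C|do(T)) in this graph.

P(C|do(T)): not identifiable (no BD/FD set).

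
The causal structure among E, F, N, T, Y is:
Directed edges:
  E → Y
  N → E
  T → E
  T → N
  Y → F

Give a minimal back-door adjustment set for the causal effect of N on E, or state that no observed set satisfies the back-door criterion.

N→E: minimal back-door set {T}.

desc(N)\{N}={E,F,Y}; candidates ⊆ {T}.
size 0: {}; under {} N still reaches {E,F,T,Y} ∋ E.
{T}: N⊥E given {T} in G with N→· removed — back-door holds.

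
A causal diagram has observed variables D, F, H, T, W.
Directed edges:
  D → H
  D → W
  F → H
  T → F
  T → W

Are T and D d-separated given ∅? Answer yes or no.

Bayes-Ball from T | ∅ reaches {F,H,W}.
D ∉ reach(T|∅) ⇒ T ⊥ D | ∅.

Yes — T ⊥ D | ∅.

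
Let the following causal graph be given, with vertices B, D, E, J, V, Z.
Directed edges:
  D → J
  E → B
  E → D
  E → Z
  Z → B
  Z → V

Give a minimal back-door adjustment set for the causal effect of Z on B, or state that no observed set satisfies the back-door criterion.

Z→B: minimal back-door set {E}.

desc(Z)\{Z}={B,V}; candidates ⊆ {D,E,J}.
size 0: {}; under {} Z still reaches {B,D,E,J} ∋ B.
{E}: Z⊥B given {E} in G with Z→· removed — back-door holds.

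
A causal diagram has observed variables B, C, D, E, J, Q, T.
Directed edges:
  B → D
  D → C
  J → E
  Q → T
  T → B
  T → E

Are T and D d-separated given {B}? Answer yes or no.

Bayes-Ball from T | {B} reaches {E,Q}.
D ∉ reach(T|{B}) ⇒ T ⊥ D | {B}.

Yes — T ⊥ D | {B}.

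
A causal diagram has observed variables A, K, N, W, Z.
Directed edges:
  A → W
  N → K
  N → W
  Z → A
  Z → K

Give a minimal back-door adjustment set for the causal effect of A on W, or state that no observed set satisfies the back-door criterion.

desc(A)\{A}={W}; candidates ⊆ {K,N,Z}.
∅: A⊥W given ∅ in G with A→· removed — back-door holds.

A→W: minimal back-door set ∅.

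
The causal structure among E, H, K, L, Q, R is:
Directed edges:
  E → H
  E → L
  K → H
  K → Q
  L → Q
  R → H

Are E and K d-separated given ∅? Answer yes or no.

Bayes-Ball from E | ∅ reaches {H,L,Q}.
K ∉ reach(E|∅) ⇒ E ⊥ K | ∅.

Yes — E ⊥ K | ∅.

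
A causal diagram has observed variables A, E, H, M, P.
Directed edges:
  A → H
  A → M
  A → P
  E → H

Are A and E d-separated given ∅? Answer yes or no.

Bayes-Ball from A | ∅ reaches {H,M,P}.
E ∉ reach(A|∅) ⇒ A ⊥ E | ∅.

Yes — A ⊥ E | ∅.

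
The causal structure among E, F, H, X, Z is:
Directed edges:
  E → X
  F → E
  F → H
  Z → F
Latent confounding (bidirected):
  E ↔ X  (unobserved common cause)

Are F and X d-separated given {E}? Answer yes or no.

No — F and X are d-connected given {E}.

Bayes-Ball from F | {E} reaches {H,X,Z}.
X ∈ reach(F|{E}) ⇒ F ⊥̸ X | {E}.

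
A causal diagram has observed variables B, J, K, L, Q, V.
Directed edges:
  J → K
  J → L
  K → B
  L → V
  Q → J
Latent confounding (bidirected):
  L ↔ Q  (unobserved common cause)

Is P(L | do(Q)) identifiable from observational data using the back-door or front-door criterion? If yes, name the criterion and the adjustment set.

desc(Q)\{Q}={B,J,K,L,V}; candidates ⊆ {—}.
Q↔L: latent back-door arc(s) into Q.
size 0: {}; under {} Q still reaches {L,V} ∋ L.
Q↔L cannot be blocked by any observed set — no back-door set.
{J}: (i) intercepts every directed Q→L path; (ii) no back-door Q→{J}; (iii) {Q} blocks every back-door {J}→L. Front-door holds.
P(L|do(Q)) = Σ_{J} P(J|Q) Σ_{Q'} P(L|J,Q')P(Q').

P(L|do(Q)): frontdoor, adjust for {J}.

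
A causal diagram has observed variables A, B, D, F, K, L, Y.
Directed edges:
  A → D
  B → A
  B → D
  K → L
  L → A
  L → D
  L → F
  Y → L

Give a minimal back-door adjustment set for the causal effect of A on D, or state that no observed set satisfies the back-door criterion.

A→D: minimal back-door set {B, L}.

desc(A)\{A}={D}; candidates ⊆ {B,F,K,L,Y}.
size 0: {}; under {} A still reaches {B,D,F,K,L,Y} ∋ D.
size 1: {B}, {F}, {K} …(+2); under {B} A still reaches {D,F,K,L,Y} ∋ D.
{B,L}: A⊥D given {B,L} in G with A→· removed — back-door holds.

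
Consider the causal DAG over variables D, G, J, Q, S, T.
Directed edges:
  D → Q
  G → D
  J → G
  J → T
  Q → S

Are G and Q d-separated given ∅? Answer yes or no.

No — G and Q are d-connected given ∅.

Bayes-Ball from G | ∅ reaches {D,J,Q,S,T}.
Q ∈ reach(G|∅) ⇒ G ⊥̸ Q | ∅.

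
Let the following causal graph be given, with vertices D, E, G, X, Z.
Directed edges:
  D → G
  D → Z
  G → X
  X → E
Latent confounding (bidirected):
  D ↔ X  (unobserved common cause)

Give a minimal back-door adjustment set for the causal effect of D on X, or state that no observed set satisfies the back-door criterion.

desc(D)\{D}={E,G,X,Z}; candidates ⊆ {—}.
D↔X: latent back-door arc(s) into D.
size 0: {}; under {} D still reaches {E,X} ∋ X.
D↔X cannot be blocked by any observed set — no back-door set.

D→X: no observed back-door set.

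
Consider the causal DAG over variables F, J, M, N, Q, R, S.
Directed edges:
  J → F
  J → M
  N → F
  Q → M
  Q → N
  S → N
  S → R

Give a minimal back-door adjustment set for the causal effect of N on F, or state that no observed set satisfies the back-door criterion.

desc(N)\{N}={F}; candidates ⊆ {J,M,Q,R,S}.
∅: N⊥F given ∅ in G with N→· removed — back-door holds.

N→F: minimal back-door set ∅.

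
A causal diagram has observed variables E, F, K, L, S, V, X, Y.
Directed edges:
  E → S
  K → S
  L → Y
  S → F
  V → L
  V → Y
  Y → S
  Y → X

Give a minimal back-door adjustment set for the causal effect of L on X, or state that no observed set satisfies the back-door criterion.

desc(L)\{L}={F,S,X,Y}; candidates ⊆ {E,K,V}.
size 0: {}; under {} L still reaches {F,S,V,X,Y} ∋ X.
{V}: L⊥X given {V} in G with L→· removed — back-door holds.

L→X: minimal back-door set {V}.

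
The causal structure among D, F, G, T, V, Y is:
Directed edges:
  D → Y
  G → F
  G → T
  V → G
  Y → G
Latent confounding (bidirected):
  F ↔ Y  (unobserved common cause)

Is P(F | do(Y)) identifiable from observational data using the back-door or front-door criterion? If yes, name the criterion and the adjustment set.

P(F|do(Y)): frontdoor, adjust for {G}.

desc(Y)\{Y}={F,G,T}; candidates ⊆ {D,V}.
Y↔F: latent back-door arc(s) into Y.
size 0: {}; under {} Y still reaches {D,F} ∋ F.
size 1: {D}, {V}; under {D} Y still reaches {F} ∋ F.
size 2: {D,V}; under {D,V} Y still reaches {F} ∋ F.
Y↔F cannot be blocked by any observed set — no back-door set.
{G}: (i) intercepts every directed Y→F path; (ii) no back-door Y→{G}; (iii) {Y} blocks every back-door {G}→F. Front-door holds.
P(F|do(Y)) = Σ_{G} P(G|Y) Σ_{Y'} P(F|G,Y')P(Y').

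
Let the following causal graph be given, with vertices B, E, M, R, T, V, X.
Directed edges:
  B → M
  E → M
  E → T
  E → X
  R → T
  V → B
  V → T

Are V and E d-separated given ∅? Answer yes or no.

Bayes-Ball from V | ∅ reaches {B,M,T}.
E ∉ reach(V|∅) ⇒ V ⊥ E | ∅.

Yes — V ⊥ E | ∅.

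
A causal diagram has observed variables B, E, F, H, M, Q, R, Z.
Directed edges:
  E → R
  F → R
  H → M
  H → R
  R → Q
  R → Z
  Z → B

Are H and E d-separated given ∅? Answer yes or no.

Yes — H ⊥ E | ∅.

Bayes-Ball from H | ∅ reaches {B,M,Q,R,Z}.
E ∉ reach(H|∅) ⇒ H ⊥ E | ∅.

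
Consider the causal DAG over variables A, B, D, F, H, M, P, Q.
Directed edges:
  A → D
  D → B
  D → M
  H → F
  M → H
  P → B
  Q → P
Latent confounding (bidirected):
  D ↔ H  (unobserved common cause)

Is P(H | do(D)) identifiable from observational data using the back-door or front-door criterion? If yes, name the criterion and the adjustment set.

P(H|do(D)): frontdoor, adjust for {M}.

desc(D)\{D}={B,F,H,M}; candidates ⊆ {A,P,Q}.
D↔H: latent back-door arc(s) into D.
size 0: {}; under {} D still reaches {A,F,H} ∋ H.
size 1: {A}, {P}, {Q}; under {A} D still reaches {F,H} ∋ H.
size 2: {A,P}, {A,Q}, {P,Q}; under {A,P} D still reaches {F,H} ∋ H.
D↔H cannot be blocked by any observed set — no back-door set.
{M}: (i) intercepts every directed D→H path; (ii) no back-door D→{M}; (iii) {D} blocks every back-door {M}→H. Front-door holds.
P(H|do(D)) = Σ_{M} P(M|D) Σ_{D'} P(H|M,D')P(D').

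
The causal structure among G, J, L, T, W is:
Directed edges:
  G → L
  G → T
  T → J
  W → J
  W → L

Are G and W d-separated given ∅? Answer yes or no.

Bayes-Ball from G | ∅ reaches {J,L,T}.
W ∉ reach(G|∅) ⇒ G ⊥ W | ∅.

Yes — G ⊥ W | ∅.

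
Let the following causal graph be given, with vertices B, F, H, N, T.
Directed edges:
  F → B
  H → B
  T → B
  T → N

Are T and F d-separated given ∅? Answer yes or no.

Bayes-Ball from T | ∅ reaches {B,N}.
F ∉ reach(T|∅) ⇒ T ⊥ F | ∅.

Yes — T ⊥ F | ∅.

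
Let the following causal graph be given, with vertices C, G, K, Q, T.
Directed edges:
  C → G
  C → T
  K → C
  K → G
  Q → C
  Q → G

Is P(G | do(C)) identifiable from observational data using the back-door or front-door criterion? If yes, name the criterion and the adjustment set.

desc(C)\{C}={G,T}; candidates ⊆ {K,Q}.
size 0: {}; under {} C still reaches {G,K,Q} ∋ G.
size 1: {K}, {Q}; under {K} C still reaches {G,Q} ∋ G.
{K,Q}: C⊥G given {K,Q} in G with C→· removed — back-door holds.
P(G|do(C)) = Σ_{K,Q} P(G|C,K,Q)·P(K,Q).

P(G|do(C)): backdoor, adjust for {K, Q}.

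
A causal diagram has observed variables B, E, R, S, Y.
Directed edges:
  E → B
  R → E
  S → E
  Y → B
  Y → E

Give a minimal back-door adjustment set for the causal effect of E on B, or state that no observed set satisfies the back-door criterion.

E→B: minimal back-door set {Y}.

desc(E)\{E}={B}; candidates ⊆ {R,S,Y}.
size 0: {}; under {} E still reaches {B,R,S,Y} ∋ B.
{Y}: E⊥B given {Y} in G with E→· removed — back-door holds.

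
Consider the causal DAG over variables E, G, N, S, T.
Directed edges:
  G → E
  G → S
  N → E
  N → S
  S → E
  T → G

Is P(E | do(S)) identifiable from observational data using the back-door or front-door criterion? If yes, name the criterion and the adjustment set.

P(E|do(S)): backdoor, adjust for {G, N}.

desc(S)\{S}={E}; candidates ⊆ {G,N,T}.
size 0: {}; under {} S still reaches {E,G,N,T} ∋ E.
size 1: {G}, {N}, {T}; under {G} S still reaches {E,N} ∋ E.
{G,N}: S⊥E given {G,N} in G with S→· removed — back-door holds.
P(E|do(S)) = Σ_{G,N} P(E|S,G,N)·P(G,N).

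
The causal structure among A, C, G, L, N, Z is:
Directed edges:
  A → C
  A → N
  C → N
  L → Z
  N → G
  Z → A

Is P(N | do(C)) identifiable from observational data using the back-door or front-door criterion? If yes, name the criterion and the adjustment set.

desc(C)\{C}={G,N}; candidates ⊆ {A,L,Z}.
size 0: {}; under {} C still reaches {A,G,L,N,Z} ∋ N.
{A}: C⊥N given {A} in G with C→· removed — back-door holds.
P(N|do(C)) = Σ_{A} P(N|C,A)·P(A).

P(N|do(C)): backdoor, adjust for {A}.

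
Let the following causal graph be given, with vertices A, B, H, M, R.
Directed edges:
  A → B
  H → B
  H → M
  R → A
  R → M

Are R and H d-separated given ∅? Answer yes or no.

Bayes-Ball from R | ∅ reaches {A,B,M}.
H ∉ reach(R|∅) ⇒ R ⊥ H | ∅.

Yes — R ⊥ H | ∅.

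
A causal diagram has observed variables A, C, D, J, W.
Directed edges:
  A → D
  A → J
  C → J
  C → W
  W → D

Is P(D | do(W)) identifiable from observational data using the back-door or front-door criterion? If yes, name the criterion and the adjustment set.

P(D|do(W)): backdoor, adjust for ∅.

desc(W)\{W}={D}; candidates ⊆ {A,C,J}.
∅: W⊥D given ∅ in G with W→· removed — back-door holds.
P(D|do(W)) = P(D|W) — no adjustment needed.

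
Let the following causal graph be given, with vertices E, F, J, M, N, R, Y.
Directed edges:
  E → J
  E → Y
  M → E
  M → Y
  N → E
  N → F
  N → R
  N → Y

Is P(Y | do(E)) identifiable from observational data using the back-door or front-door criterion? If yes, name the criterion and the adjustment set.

desc(E)\{E}={J,Y}; candidates ⊆ {F,M,N,R}.
size 0: {}; under {} E still reaches {F,M,N,R,Y} ∋ Y.
size 1: {F}, {M}, {N} …(+1); under {F} E still reaches {M,N,R,Y} ∋ Y.
{M,N}: E⊥Y given {M,N} in G with E→· removed — back-door holds.
P(Y|do(E)) = Σ_{M,N} P(Y|E,M,N)·P(M,N).

P(Y|do(E)): backdoor, adjust for {M, N}.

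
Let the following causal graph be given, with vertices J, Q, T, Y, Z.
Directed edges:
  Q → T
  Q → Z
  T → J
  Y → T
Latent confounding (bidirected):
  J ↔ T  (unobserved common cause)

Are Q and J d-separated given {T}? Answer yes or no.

No — Q and J are d-connected given {T}.

Bayes-Ball from Q | {T} reaches {J,Y,Z}.
J ∈ reach(Q|{T}) ⇒ Q ⊥̸ J | {T}.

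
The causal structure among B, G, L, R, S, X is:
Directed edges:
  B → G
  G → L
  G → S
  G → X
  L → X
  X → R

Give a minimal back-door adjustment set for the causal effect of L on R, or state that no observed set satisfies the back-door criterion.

L→R: minimal back-door set {G}.

desc(L)\{L}={R,X}; candidates ⊆ {B,G,S}.
size 0: {}; under {} L still reaches {B,G,R,S,X} ∋ R.
{G}: L⊥R given {G} in G with L→· removed — back-door holds.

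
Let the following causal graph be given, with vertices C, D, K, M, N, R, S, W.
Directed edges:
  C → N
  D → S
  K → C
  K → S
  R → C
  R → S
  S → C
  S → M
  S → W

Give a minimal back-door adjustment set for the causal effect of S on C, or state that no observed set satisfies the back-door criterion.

desc(S)\{S}={C,M,N,W}; candidates ⊆ {D,K,R}.
size 0: {}; under {} S still reaches {C,D,K,N,R} ∋ C.
size 1: {D}, {K}, {R}; under {D} S still reaches {C,K,N,R} ∋ C.
{K,R}: S⊥C given {K,R} in G with S→· removed — back-door holds.

S→C: minimal back-door set {K, R}.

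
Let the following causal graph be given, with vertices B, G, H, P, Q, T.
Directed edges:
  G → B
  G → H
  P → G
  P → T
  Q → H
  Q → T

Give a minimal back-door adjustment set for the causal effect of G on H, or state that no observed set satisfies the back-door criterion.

desc(G)\{G}={B,H}; candidates ⊆ {P,Q,T}.
∅: G⊥H given ∅ in G with G→· removed — back-door holds.

G→H: minimal back-door set ∅.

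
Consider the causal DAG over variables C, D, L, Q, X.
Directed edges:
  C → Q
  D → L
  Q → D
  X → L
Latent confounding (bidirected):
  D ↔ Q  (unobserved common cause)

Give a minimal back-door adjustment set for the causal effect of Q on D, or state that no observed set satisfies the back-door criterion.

Q→D: no observed back-door set.

desc(Q)\{Q}={D,L}; candidates ⊆ {C,X}.
Q↔D: latent back-door arc(s) into Q.
size 0: {}; under {} Q still reaches {C,D,L} ∋ D.
size 1: {C}, {X}; under {C} Q still reaches {D,L} ∋ D.
size 2: {C,X}; under {C,X} Q still reaches {D,L} ∋ D.
Q↔D cannot be blocked by any observed set — no back-door set.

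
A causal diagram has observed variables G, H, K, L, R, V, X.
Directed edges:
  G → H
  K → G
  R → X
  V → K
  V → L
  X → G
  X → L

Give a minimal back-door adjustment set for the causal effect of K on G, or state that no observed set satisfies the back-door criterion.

desc(K)\{K}={G,H}; candidates ⊆ {L,R,V,X}.
∅: K⊥G given ∅ in G with K→· removed — back-door holds.

K→G: minimal back-door set ∅.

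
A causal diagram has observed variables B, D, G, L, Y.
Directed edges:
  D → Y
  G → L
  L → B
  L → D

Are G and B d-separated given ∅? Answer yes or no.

Bayes-Ball from G | ∅ reaches {B,D,L,Y}.
B ∈ reach(G|∅) ⇒ G ⊥̸ B | ∅.

No — G and B are d-connected given ∅.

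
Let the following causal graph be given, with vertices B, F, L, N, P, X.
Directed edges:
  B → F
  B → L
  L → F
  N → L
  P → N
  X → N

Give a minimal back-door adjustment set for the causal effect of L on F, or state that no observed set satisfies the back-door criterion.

L→F: minimal back-door set {B}.

desc(L)\{L}={F}; candidates ⊆ {B,N,P,X}.
size 0: {}; under {} L still reaches {B,F,N,P,X} ∋ F.
{B}: L⊥F given {B} in G with L→· removed — back-door holds.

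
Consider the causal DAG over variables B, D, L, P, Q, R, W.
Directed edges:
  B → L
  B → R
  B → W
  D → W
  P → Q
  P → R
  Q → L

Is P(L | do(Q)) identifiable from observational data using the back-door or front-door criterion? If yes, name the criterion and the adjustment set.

P(L|do(Q)): backdoor, adjust for ∅.

desc(Q)\{Q}={L}; candidates ⊆ {B,D,P,R,W}.
∅: Q⊥L given ∅ in G with Q→· removed — back-door holds.
P(L|do(Q)) = P(L|Q) — no adjustment needed.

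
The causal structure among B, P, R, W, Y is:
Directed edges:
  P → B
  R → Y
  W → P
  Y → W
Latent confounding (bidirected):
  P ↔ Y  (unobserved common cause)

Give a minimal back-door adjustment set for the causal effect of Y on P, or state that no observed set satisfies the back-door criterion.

desc(Y)\{Y}={B,P,W}; candidates ⊆ {R}.
Y↔P: latent back-door arc(s) into Y.
size 0: {}; under {} Y still reaches {B,P,R} ∋ P.
size 1: {R}; under {R} Y still reaches {B,P} ∋ P.
Y↔P cannot be blocked by any observed set — no back-door set.

Y→P: no observed back-door set.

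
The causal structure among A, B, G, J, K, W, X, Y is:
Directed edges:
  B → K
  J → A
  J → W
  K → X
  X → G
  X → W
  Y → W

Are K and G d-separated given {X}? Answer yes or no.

Yes — K ⊥ G | {X}.

Bayes-Ball from K | {X} reaches {B}.
G ∉ reach(K|{X}) ⇒ K ⊥ G | {X}.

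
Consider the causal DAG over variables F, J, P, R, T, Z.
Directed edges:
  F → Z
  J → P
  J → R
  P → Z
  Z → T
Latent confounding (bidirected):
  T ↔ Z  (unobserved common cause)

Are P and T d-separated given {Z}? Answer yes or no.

No — P and T are d-connected given {Z}.

Bayes-Ball from P | {Z} reaches {F,J,R,T}.
T ∈ reach(P|{Z}) ⇒ P ⊥̸ T | {Z}.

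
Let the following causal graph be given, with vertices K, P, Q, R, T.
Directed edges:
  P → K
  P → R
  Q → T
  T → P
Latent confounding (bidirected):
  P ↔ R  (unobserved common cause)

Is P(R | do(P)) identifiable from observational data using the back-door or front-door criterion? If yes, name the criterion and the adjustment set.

P(R|do(P)): not identifiable (no BD/FD set).

desc(P)\{P}={K,R}; candidates ⊆ {Q,T}.
P↔R: latent back-door arc(s) into P.
size 0: {}; under {} P still reaches {Q,R,T} ∋ R.
size 1: {Q}, {T}; under {Q} P still reaches {R,T} ∋ R.
size 2: {Q,T}; under {Q,T} P still reaches {R} ∋ R.
P↔R cannot be blocked by any observed set — no back-door set.
No mediator lies on a directed P→…→R path.
Neither criterion identifies P(R|do(P)) in this graph.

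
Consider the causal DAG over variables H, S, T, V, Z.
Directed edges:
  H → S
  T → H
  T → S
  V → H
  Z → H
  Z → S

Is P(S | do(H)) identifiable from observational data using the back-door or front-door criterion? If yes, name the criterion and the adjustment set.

desc(H)\{H}={S}; candidates ⊆ {T,V,Z}.
size 0: {}; under {} H still reaches {S,T,V,Z} ∋ S.
size 1: {T}, {V}, {Z}; under {T} H still reaches {S,V,Z} ∋ S.
{T,Z}: H⊥S given {T,Z} in G with H→· removed — back-door holds.
P(S|do(H)) = Σ_{T,Z} P(S|H,T,Z)·P(T,Z).

P(S|do(H)): backdoor, adjust for {T, Z}.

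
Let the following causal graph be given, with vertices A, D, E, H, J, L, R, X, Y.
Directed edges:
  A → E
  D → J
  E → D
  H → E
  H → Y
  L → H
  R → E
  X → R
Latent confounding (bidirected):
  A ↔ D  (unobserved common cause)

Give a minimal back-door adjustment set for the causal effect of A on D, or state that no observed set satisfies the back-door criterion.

A→D: no observed back-door set.

desc(A)\{A}={D,E,J}; candidates ⊆ {H,L,R,X,Y}.
A↔D: latent back-door arc(s) into A.
size 0: {}; under {} A still reaches {D,J} ∋ D.
size 1: {H}, {L}, {R} …(+2); under {H} A still reaches {D,J} ∋ D.
size 2: {H,L}, {H,R}, {H,X} …(+7); under {H,L} A still reaches {D,J} ∋ D.
A↔D cannot be blocked by any observed set — no back-door set.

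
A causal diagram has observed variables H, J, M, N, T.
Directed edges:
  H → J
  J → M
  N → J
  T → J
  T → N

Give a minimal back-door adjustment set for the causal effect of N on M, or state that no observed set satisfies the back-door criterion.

desc(N)\{N}={J,M}; candidates ⊆ {H,T}.
size 0: {}; under {} N still reaches {J,M,T} ∋ M.
{T}: N⊥M given {T} in G with N→· removed — back-door holds.

N→M: minimal back-door set {T}.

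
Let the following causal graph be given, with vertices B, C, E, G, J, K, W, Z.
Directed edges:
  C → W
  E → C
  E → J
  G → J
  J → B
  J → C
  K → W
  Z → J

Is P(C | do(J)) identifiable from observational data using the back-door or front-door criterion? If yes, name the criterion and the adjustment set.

P(C|do(J)): backdoor, adjust for {E}.

desc(J)\{J}={B,C,W}; candidates ⊆ {E,G,K,Z}.
size 0: {}; under {} J still reaches {C,E,G,W,Z} ∋ C.
{E}: J⊥C given {E} in G with J→· removed — back-door holds.
P(C|do(J)) = Σ_{E} P(C|J,E)·P(E).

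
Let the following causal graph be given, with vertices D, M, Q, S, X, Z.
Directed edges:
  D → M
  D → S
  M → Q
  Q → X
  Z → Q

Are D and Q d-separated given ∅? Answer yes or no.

Bayes-Ball from D | ∅ reaches {M,Q,S,X}.
Q ∈ reach(D|∅) ⇒ D ⊥̸ Q | ∅.

No — D and Q are d-connected given ∅.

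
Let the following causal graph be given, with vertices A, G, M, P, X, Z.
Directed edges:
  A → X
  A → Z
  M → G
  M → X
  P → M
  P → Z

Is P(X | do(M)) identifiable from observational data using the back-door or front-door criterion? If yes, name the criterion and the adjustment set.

desc(M)\{M}={G,X}; candidates ⊆ {A,P,Z}.
∅: M⊥X given ∅ in G with M→· removed — back-door holds.
P(X|do(M)) = P(X|M) — no adjustment needed.

P(X|do(M)): backdoor, adjust for ∅.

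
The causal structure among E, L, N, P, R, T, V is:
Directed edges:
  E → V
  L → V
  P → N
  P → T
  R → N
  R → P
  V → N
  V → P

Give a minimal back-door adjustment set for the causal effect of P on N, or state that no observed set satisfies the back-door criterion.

desc(P)\{P}={N,T}; candidates ⊆ {E,L,R,V}.
size 0: {}; under {} P still reaches {E,L,N,R,V} ∋ N.
size 1: {E}, {L}, {R} …(+1); under {E} P still reaches {L,N,R,V} ∋ N.
{R,V}: P⊥N given {R,V} in G with P→· removed — back-door holds.

P→N: minimal back-door set {R, V}.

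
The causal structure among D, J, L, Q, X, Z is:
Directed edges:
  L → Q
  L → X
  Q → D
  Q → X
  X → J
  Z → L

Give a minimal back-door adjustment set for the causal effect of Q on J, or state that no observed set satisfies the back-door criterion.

Q→J: minimal back-door set {L}.

desc(Q)\{Q}={D,J,X}; candidates ⊆ {L,Z}.
size 0: {}; under {} Q still reaches {J,L,X,Z} ∋ J.
{L}: Q⊥J given {L} in G with Q→· removed — back-door holds.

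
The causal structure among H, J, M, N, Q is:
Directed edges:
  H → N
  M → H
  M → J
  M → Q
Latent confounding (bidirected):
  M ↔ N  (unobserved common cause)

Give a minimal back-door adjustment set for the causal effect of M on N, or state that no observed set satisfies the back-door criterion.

M→N: no observed back-door set.

desc(M)\{M}={H,J,N,Q}; candidates ⊆ {—}.
M↔N: latent back-door arc(s) into M.
size 0: {}; under {} M still reaches {N} ∋ N.
M↔N cannot be blocked by any observed set — no back-door set.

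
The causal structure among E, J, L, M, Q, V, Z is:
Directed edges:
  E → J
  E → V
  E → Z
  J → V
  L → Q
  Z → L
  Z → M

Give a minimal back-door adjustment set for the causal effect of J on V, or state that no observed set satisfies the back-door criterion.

desc(J)\{J}={V}; candidates ⊆ {E,L,M,Q,Z}.
size 0: {}; under {} J still reaches {E,L,M,Q,V,Z} ∋ V.
{E}: J⊥V given {E} in G with J→· removed — back-door holds.

J→V: minimal back-door set {E}.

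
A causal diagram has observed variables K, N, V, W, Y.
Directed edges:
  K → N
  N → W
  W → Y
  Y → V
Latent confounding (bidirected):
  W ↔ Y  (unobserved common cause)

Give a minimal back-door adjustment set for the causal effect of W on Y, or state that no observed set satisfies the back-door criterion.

W→Y: no observed back-door set.

desc(W)\{W}={V,Y}; candidates ⊆ {K,N}.
W↔Y: latent back-door arc(s) into W.
size 0: {}; under {} W still reaches {K,N,V,Y} ∋ Y.
size 1: {K}, {N}; under {K} W still reaches {N,V,Y} ∋ Y.
size 2: {K,N}; under {K,N} W still reaches {V,Y} ∋ Y.
W↔Y cannot be blocked by any observed set — no back-door set.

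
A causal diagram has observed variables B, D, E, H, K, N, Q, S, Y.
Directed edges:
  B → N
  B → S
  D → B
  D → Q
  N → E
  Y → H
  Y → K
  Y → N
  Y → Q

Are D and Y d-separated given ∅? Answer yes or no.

Bayes-Ball from D | ∅ reaches {B,E,N,Q,S}.
Y ∉ reach(D|∅) ⇒ D ⊥ Y | ∅.

Yes — D ⊥ Y | ∅.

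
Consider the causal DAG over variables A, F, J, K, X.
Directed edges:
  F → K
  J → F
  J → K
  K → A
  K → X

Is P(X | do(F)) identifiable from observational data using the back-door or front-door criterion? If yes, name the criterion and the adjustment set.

P(X|do(F)): backdoor, adjust for {J}.

desc(F)\{F}={A,K,X}; candidates ⊆ {J}.
size 0: {}; under {} F still reaches {A,J,K,X} ∋ X.
{J}: F⊥X given {J} in G with F→· removed — back-door holds.
P(X|do(F)) = Σ_{J} P(X|F,J)·P(J).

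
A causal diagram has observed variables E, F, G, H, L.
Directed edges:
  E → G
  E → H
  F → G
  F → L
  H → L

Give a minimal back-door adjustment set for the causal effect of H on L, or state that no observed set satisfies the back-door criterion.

H→L: minimal back-door set ∅.

desc(H)\{H}={L}; candidates ⊆ {E,F,G}.
∅: H⊥L given ∅ in G with H→· removed — back-door holds.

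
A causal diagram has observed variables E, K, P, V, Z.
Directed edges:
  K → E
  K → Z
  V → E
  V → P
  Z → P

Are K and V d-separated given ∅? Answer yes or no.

Yes — K ⊥ V | ∅.

Bayes-Ball from K | ∅ reaches {E,P,Z}.
V ∉ reach(K|∅) ⇒ K ⊥ V | ∅.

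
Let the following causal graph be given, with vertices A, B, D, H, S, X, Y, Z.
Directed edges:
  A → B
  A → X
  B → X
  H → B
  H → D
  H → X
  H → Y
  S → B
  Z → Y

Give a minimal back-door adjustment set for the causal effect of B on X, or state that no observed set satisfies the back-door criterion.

desc(B)\{B}={X}; candidates ⊆ {A,D,H,S,Y,Z}.
size 0: {}; under {} B still reaches {A,D,H,S,X,Y} ∋ X.
size 1: {A}, {D}, {H} …(+3); under {A} B still reaches {D,H,S,X,Y} ∋ X.
{A,H}: B⊥X given {A,H} in G with B→· removed — back-door holds.

B→X: minimal back-door set {A, H}.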